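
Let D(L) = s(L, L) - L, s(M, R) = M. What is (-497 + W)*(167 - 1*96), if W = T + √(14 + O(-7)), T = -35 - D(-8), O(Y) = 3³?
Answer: -37772 + 71*√41 ≈ -37317.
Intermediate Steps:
D(L) = 0 (D(L) = L - L = 0)
O(Y) = 27
T = -35 (T = -35 - 1*0 = -35 + 0 = -35)
W = -35 + √41 (W = -35 + √(14 + 27) = -35 + √41 ≈ -28.597)
(-497 + W)*(167 - 1*96) = (-497 + (-35 + √41))*(167 - 1*96) = (-532 + √41)*(167 - 96) = (-532 + √41)*71 = -37772 + 71*√41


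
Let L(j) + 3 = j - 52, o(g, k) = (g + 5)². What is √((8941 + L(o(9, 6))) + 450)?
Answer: 2*√2383 ≈ 97.632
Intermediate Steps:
o(g, k) = (5 + g)²
L(j) = -55 + j (L(j) = -3 + (j - 52) = -3 + (-52 + j) = -55 + j)
√((8941 + L(o(9, 6))) + 450) = √((8941 + (-55 + (5 + 9)²)) + 450) = √((8941 + (-55 + 14²)) + 450) = √((8941 + (-55 + 196)) + 450) = √((8941 + 141) + 450) = √(9082 + 450) = √9532 = 2*√2383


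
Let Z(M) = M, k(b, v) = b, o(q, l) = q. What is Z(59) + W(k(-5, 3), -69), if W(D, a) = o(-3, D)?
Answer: 56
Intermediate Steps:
W(D, a) = -3
Z(59) + W(k(-5, 3), -69) = 59 - 3 = 56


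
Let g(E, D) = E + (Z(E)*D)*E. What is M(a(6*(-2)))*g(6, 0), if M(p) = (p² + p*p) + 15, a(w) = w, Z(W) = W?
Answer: 1818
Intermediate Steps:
g(E, D) = E + D*E² (g(E, D) = E + (E*D)*E = E + (D*E)*E = E + D*E²)
M(p) = 15 + 2*p² (M(p) = (p² + p²) + 15 = 2*p² + 15 = 15 + 2*p²)
M(a(6*(-2)))*g(6, 0) = (15 + 2*(6*(-2))²)*(6*(1 + 0*6)) = (15 + 2*(-12)²)*(6*(1 + 0)) = (15 + 2*144)*(6*1) = (15 + 288)*6 = 303*6 = 1818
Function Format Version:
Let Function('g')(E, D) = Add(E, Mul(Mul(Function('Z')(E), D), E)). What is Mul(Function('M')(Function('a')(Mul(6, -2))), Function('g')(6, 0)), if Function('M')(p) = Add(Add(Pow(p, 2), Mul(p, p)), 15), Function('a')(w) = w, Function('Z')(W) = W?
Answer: 1818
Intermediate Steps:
Function('g')(E, D) = Add(E, Mul(D, Pow(E, 2))) (Function('g')(E, D) = Add(E, Mul(Mul(E, D), E)) = Add(E, Mul(Mul(D, E), E)) = Add(E, Mul(D, Pow(E, 2))))
Function('M')(p) = Add(15, Mul(2, Pow(p, 2))) (Function('M')(p) = Add(Add(Pow(p, 2), Pow(p, 2)), 15) = Add(Mul(2, Pow(p, 2)), 15) = Add(15, Mul(2, Pow(p, 2))))
Mul(Function('M')(Function('a')(Mul(6, -2))), Function('g')(6, 0)) = Mul(Add(15, Mul(2, Pow(Mul(6, -2), 2))), Mul(6, Add(1, Mul(0, 6)))) = Mul(Add(15, Mul(2, Pow(-12, 2))), Mul(6, Add(1, 0))) = Mul(Add(15, Mul(2, 144)), Mul(6, 1)) = Mul(Add(15, 288), 6) = Mul(303, 6) = 1818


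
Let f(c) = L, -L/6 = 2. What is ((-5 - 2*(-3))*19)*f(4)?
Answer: -228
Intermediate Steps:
L = -12 (L = -6*2 = -12)
f(c) = -12
((-5 - 2*(-3))*19)*f(4) = ((-5 - 2*(-3))*19)*(-12) = ((-5 + 6)*19)*(-12) = (1*19)*(-12) = 19*(-12) = -228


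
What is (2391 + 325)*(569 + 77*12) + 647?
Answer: 4055635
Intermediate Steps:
(2391 + 325)*(569 + 77*12) + 647 = 2716*(569 + 924) + 647 = 2716*1493 + 647 = 4054988 + 647 = 4055635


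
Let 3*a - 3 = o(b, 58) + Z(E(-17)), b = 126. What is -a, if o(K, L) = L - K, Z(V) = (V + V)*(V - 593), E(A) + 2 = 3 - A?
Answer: 20765/3 ≈ 6921.7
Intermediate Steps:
E(A) = 1 - A (E(A) = -2 + (3 - A) = 1 - A)
Z(V) = 2*V*(-593 + V) (Z(V) = (2*V)*(-593 + V) = 2*V*(-593 + V))
a = -20765/3 (a = 1 + ((58 - 1*126) + 2*(1 - 1*(-17))*(-593 + (1 - 1*(-17))))/3 = 1 + ((58 - 126) + 2*(1 + 17)*(-593 + (1 + 17)))/3 = 1 + (-68 + 2*18*(-593 + 18))/3 = 1 + (-68 + 2*18*(-575))/3 = 1 + (-68 - 20700)/3 = 1 + (⅓)*(-20768) = 1 - 20768/3 = -20765/3 ≈ -6921.7)
-a = -1*(-20765/3) = 20765/3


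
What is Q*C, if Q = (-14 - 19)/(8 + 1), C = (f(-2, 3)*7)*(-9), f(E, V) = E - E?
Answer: 0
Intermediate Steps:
f(E, V) = 0
C = 0 (C = (0*7)*(-9) = 0*(-9) = 0)
Q = -11/3 (Q = -33/9 = -33*⅑ = -11/3 ≈ -3.6667)
Q*C = -11/3*0 = 0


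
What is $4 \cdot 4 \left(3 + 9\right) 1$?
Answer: $192$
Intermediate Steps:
$4 \cdot 4 \left(3 + 9\right) 1 = 16 \cdot 12 \cdot 1 = 192 \cdot 1 = 192$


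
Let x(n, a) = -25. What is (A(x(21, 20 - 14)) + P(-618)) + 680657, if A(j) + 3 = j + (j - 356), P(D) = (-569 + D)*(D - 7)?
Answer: 1422123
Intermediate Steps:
P(D) = (-569 + D)*(-7 + D)
A(j) = -359 + 2*j (A(j) = -3 + (j + (j - 356)) = -3 + (j + (-356 + j)) = -3 + (-356 + 2*j) = -359 + 2*j)
(A(x(21, 20 - 14)) + P(-618)) + 680657 = ((-359 + 2*(-25)) + (3983 + (-618)² - 576*(-618))) + 680657 = ((-359 - 50) + (3983 + 381924 + 355968)) + 680657 = (-409 + 741875) + 680657 = 741466 + 680657 = 1422123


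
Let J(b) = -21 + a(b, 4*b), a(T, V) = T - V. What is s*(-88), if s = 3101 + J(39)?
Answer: -260744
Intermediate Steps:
J(b) = -21 - 3*b (J(b) = -21 + (b - 4*b) = -21 - 3*b)
s = 2963 (s = 3101 + (-21 - 3*39) = 3101 + (-21 - 117) = 3101 - 138 = 2963)
s*(-88) = 2963*(-88) = -260744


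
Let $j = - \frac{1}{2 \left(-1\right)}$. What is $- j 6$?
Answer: $-3$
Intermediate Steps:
$j = \frac{1}{2}$ ($j = - \frac{1}{-2} = \left(-1\right) \left(- \frac{1}{2}\right) = \frac{1}{2} \approx 0.5$)
$- j 6 = \left(-1\right) \frac{1}{2} \cdot 6 = \left(- \frac{1}{2}\right) 6 = -3$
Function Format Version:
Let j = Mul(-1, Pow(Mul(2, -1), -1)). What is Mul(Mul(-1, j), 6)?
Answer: -3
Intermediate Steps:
j = Rational(1, 2) (j = Mul(-1, Pow(-2, -1)) = Mul(-1, Rational(-1, 2)) = Rational(1, 2) ≈ 0.50000)
Mul(Mul(-1, j), 6) = Mul(Mul(-1, Rational(1, 2)), 6) = Mul(Rational(-1, 2), 6) = -3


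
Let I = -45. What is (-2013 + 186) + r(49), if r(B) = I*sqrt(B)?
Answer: -2142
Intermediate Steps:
r(B) = -45*sqrt(B)
(-2013 + 186) + r(49) = (-2013 + 186) - 45*sqrt(49) = -1827 - 45*7 = -1827 - 315 = -2142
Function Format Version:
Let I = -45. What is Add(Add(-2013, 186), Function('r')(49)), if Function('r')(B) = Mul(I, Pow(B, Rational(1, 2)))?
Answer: -2142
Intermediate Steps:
Function('r')(B) = Mul(-45, Pow(B, Rational(1, 2)))
Add(Add(-2013, 186), Function('r')(49)) = Add(Add(-2013, 186), Mul(-45, Pow(49, Rational(1, 2)))) = Add(-1827, Mul(-45, 7)) = Add(-1827, -315) = -2142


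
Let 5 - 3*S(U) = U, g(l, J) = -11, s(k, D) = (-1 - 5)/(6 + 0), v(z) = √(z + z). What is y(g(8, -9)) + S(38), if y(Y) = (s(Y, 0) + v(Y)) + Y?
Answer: -23 + I*√22 ≈ -23.0 + 4.6904*I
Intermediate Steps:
v(z) = √2*√z (v(z) = √(2*z) = √2*√z)
s(k, D) = -1 (s(k, D) = -6/6 = -6*⅙ = -1)
S(U) = 5/3 - U/3
y(Y) = -1 + Y + √2*√Y (y(Y) = (-1 + √2*√Y) + Y = -1 + Y + √2*√Y)
y(g(8, -9)) + S(38) = (-1 - 11 + √2*√(-11)) + (5/3 - ⅓*38) = (-1 - 11 + √2*(I*√11)) + (5/3 - 38/3) = (-1 - 11 + I*√22) - 11 = (-12 + I*√22) - 11 = -23 + I*√22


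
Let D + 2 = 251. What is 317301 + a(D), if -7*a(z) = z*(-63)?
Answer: 319542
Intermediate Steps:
D = 249 (D = -2 + 251 = 249)
a(z) = 9*z (a(z) = -z*(-63)/7 = -(-9)*z = 9*z)
317301 + a(D) = 317301 + 9*249 = 317301 + 2241 = 319542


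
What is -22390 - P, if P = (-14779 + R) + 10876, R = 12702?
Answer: -31189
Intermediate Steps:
P = 8799 (P = (-14779 + 12702) + 10876 = -2077 + 10876 = 8799)
-22390 - P = -22390 - 1*8799 = -22390 - 8799 = -31189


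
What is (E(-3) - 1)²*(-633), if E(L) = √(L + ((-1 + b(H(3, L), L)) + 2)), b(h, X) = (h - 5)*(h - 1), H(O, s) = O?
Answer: 3165 + 1266*I*√6 ≈ 3165.0 + 3101.1*I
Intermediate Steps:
b(h, X) = (-1 + h)*(-5 + h) (b(h, X) = (-5 + h)*(-1 + h) = (-1 + h)*(-5 + h))
E(L) = √(-3 + L) (E(L) = √(L + ((-1 + (5 + 3² - 6*3)) + 2)) = √(L + ((-1 + (5 + 9 - 18)) + 2)) = √(L + ((-1 - 4) + 2)) = √(L + (-5 + 2)) = √(L - 3) = √(-3 + L))
(E(-3) - 1)²*(-633) = (√(-3 - 3) - 1)²*(-633) = (√(-6) - 1)²*(-633) = (I*√6 - 1)²*(-633) = (-1 + I*√6)²*(-633) = -633*(-1 + I*√6)²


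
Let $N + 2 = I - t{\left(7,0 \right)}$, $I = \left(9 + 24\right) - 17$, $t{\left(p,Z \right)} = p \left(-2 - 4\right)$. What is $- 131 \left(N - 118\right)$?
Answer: $8122$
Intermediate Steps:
$t{\left(p,Z \right)} = - 6 p$ ($t{\left(p,Z \right)} = p \left(-6\right) = - 6 p$)
$I = 16$ ($I = 33 - 17 = 16$)
$N = 56$ ($N = -2 - \left(-16 - 42\right) = -2 + \left(16 - -42\right) = -2 + \left(16 + 42\right) = -2 + 58 = 56$)
$- 131 \left(N - 118\right) = - 131 \left(56 - 118\right) = \left(-131\right) \left(-62\right) = 8122$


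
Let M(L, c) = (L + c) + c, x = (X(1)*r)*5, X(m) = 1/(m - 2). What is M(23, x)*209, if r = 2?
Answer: 627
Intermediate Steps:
X(m) = 1/(-2 + m)
x = -10 (x = (2/(-2 + 1))*5 = (2/(-1))*5 = -1*2*5 = -2*5 = -10)
M(L, c) = L + 2*c
M(23, x)*209 = (23 + 2*(-10))*209 = (23 - 20)*209 = 3*209 = 627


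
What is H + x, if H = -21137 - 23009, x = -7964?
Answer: -52110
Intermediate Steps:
H = -44146
H + x = -44146 - 7964 = -52110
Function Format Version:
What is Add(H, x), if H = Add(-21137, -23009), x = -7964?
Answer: -52110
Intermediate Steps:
H = -44146
Add(H, x) = Add(-44146, -7964) = -52110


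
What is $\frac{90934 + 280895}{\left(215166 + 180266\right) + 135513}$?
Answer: $\frac{371829}{530945} \approx 0.70032$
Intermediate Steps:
$\frac{90934 + 280895}{\left(215166 + 180266\right) + 135513} = \frac{371829}{395432 + 135513} = \frac{371829}{530945}$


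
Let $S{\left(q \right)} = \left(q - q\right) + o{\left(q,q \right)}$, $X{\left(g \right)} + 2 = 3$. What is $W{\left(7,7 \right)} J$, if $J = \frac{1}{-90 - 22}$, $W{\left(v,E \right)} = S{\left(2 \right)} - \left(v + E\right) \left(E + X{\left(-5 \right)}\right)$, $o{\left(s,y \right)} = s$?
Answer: $\frac{55}{56} \approx 0.98214$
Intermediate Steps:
$X{\left(g \right)} = 1$ ($X{\left(g \right)} = -2 + 3 = 1$)
$S{\left(q \right)} = q$ ($S{\left(q \right)} = \left(q - q\right) + q = 0 + q = q$)
$W{\left(v,E \right)} = 2 - \left(1 + E\right) \left(E + v\right)$ ($W{\left(v,E \right)} = 2 - \left(v + E\right) \left(E + 1\right) = 2 - \left(E + v\right) \left(1 + E\right) = 2 - \left(1 + E\right) \left(E + v\right)$)
$J = - \frac{1}{112}$ ($J = \frac{1}{-112} = - \frac{1}{112} \approx -0.0089286$)
$W{\left(7,7 \right)} J = \left(2 - 7 - 7 - 7^{2} - 7 \cdot 7\right) \left(- \frac{1}{112}\right) = \left(2 - 7 - 7 - 49 - 49\right) \left(- \frac{1}{112}\right) = \left(-110\right) \left(- \frac{1}{112}\right) = \frac{55}{56}$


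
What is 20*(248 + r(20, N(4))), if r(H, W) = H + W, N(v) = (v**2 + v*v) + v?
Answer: 6080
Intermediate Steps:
N(v) = v + 2*v**2 (N(v) = (v**2 + v**2) + v = 2*v**2 + v = v + 2*v**2)
20*(248 + r(20, N(4))) = 20*(248 + (20 + 4*(1 + 2*4))) = 20*(248 + (20 + 4*(1 + 8))) = 20*(248 + (20 + 4*9)) = 20*(248 + (20 + 36)) = 20*(248 + 56) = 20*304 = 6080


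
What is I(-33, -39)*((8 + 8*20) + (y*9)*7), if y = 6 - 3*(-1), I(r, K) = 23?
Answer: 16905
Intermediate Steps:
y = 9 (y = 6 + 3 = 9)
I(-33, -39)*((8 + 8*20) + (y*9)*7) = 23*((8 + 8*20) + (9*9)*7) = 23*((8 + 160) + 81*7) = 23*(168 + 567) = 23*735 = 16905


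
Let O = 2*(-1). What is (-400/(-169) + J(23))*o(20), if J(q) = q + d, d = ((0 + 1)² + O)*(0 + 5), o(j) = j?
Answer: 68840/169 ≈ 407.34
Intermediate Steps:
O = -2
d = -5 (d = ((0 + 1)² - 2)*(0 + 5) = (1² - 2)*5 = (1 - 2)*5 = -1*5 = -5)
J(q) = -5 + q (J(q) = q - 5 = -5 + q)
(-400/(-169) + J(23))*o(20) = (-400/(-169) + (-5 + 23))*20 = (-400*(-1/169) + 18)*20 = (400/169 + 18)*20 = (3442/169)*20 = 68840/169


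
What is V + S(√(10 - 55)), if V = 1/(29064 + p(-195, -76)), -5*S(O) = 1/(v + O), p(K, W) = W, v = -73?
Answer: 1071497/389453780 + 3*I*√5/26870 ≈ 0.0027513 + 0.00024965*I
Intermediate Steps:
S(O) = -1/(5*(-73 + O))
V = 1/28988 (V = 1/(29064 - 76) = 1/28988 ≈ 3.4497e-5)
V + S(√(10 - 55)) = 1/28988 - 1/(-365 + 5*√(10 - 55)) = 1/28988 - 1/(-365 + 5*√(-45)) = 1/28988 - 1/(-365 + 5*(3*I*√5)) = 1/28988 - 1/(-365 + 15*I*√5)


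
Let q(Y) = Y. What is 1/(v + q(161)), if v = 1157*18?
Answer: 1/20987 ≈ 4.7649e-5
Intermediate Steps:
v = 20826
1/(v + q(161)) = 1/(20826 + 161) = 1/20987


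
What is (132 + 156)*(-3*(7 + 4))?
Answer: -9504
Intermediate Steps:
(132 + 156)*(-3*(7 + 4)) = 288*(-3*11) = 288*(-33) = -9504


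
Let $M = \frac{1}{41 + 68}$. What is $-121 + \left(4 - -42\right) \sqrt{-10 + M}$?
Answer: $-121 + \frac{1518 i \sqrt{109}}{109} \approx -121.0 + 145.4 i$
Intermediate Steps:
$M = \frac{1}{109} \approx 0.0091743$
$-121 + \left(4 - -42\right) \sqrt{-10 + M} = -121 + \left(4 - -42\right) \sqrt{-10 + \frac{1}{109}} = -121 + \left(4 + 42\right) \sqrt{- \frac{1089}{109}} = -121 + 46 \frac{33 i \sqrt{109}}{109} = -121 + \frac{1518 i \sqrt{109}}{109}$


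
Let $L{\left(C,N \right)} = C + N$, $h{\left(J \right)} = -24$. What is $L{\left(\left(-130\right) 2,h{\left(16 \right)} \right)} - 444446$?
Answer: $-444730$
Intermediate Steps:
$L{\left(\left(-130\right) 2,h{\left(16 \right)} \right)} - 444446 = \left(\left(-130\right) 2 - 24\right) - 444446 = \left(-260 - 24\right) - 444446 = -284 - 444446 = -444730$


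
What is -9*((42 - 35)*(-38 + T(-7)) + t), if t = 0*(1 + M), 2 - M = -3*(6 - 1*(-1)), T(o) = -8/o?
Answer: 2322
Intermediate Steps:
M = 23 (M = 2 - (-3)*(6 - 1*(-1)) = 2 - (-3)*(6 + 1) = 2 - (-3)*7 = 2 - 1*(-21) = 2 + 21 = 23)
t = 0 (t = 0*(1 + 23) = 0*24 = 0)
-9*((42 - 35)*(-38 + T(-7)) + t) = -9*((42 - 35)*(-38 - 8/(-7)) + 0) = -9*(7*(-38 - 8*(-1/7)) + 0) = -9*(7*(-38 + 8/7) + 0) = -9*(7*(-258/7) + 0) = -9*(-258 + 0) = -9*(-258) = 2322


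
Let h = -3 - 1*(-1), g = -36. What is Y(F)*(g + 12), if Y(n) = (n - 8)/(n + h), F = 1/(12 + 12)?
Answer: -4584/47 ≈ -97.532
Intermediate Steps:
F = 1/24 ≈ 0.041667
h = -2 (h = -3 + 1 = -2)
Y(n) = (-8 + n)/(-2 + n) (Y(n) = (n - 8)/(n - 2) = (-8 + n)/(-2 + n))
Y(F)*(g + 12) = ((-8 + 1/24)/(-2 + 1/24))*(-36 + 12) = (-191/24/(-47/24))*(-24) = -24/47*(-191/24)*(-24) = (191/47)*(-24) = -4584/47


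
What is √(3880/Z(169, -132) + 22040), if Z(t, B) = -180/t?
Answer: √165574/3 ≈ 135.64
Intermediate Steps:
√(3880/Z(169, -132) + 22040) = √(3880/((-180/169)) + 22040) = √(3880/((-180*1/169)) + 22040) = √(3880/(-180/169) + 22040) = √(3880*(-169/180) + 22040) = √(-32786/9 + 22040) = √(165574/9) = √165574/3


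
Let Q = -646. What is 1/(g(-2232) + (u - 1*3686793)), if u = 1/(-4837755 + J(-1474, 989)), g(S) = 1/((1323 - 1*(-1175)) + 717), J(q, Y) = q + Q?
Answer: -3112039625/11473445904205293 ≈ -2.7124e-7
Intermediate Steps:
J(q, Y) = -646 + q (J(q, Y) = q - 646 = -646 + q)
g(S) = 1/3215 (g(S) = 1/((1323 + 1175) + 717) = 1/(2498 + 717) = 1/3215)
u = -1/4839875 (u = 1/(-4837755 + (-646 - 1474)) = 1/(-4837755 - 2120) = 1/(-4839875) = -1/4839875 ≈ -2.0662e-7)
1/(g(-2232) + (u - 1*3686793)) = 1/(1/3215 + (-1/4839875 - 1*3686793)) = 1/(1/3215 + (-1/4839875 - 3686793)) = 1/(1/3215 - 17843617270876/4839875) = 1/(-11473445904205293/3112039625) = -3112039625/11473445904205293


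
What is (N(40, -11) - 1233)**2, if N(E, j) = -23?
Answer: 1577536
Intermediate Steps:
(N(40, -11) - 1233)**2 = (-23 - 1233)**2 = (-1256)**2 = 1577536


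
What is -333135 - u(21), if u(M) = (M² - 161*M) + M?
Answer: -330216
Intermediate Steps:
u(M) = M² - 160*M
-333135 - u(21) = -333135 - 21*(-160 + 21) = -333135 - 21*(-139) = -333135 - 1*(-2919) = -333135 + 2919 = -330216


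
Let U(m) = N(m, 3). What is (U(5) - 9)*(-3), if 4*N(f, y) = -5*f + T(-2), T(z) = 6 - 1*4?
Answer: 177/4 ≈ 44.250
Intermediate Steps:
T(z) = 2 (T(z) = 6 - 4 = 2)
N(f, y) = ½ - 5*f/4 (N(f, y) = (-5*f + 2)/4 = (2 - 5*f)/4 = ½ - 5*f/4)
U(m) = ½ - 5*m/4
(U(5) - 9)*(-3) = ((½ - 5/4*5) - 9)*(-3) = ((½ - 25/4) - 9)*(-3) = (-23/4 - 9)*(-3) = -59/4*(-3) = 177/4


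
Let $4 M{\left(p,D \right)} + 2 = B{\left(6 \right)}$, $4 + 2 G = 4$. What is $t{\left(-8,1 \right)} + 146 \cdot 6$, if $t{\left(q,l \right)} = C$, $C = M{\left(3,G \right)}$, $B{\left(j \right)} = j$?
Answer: $877$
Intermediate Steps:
$G = 0$ ($G = -2 + \frac{1}{2} \cdot 4 = -2 + 2 = 0$)
$M{\left(p,D \right)} = 1$ ($M{\left(p,D \right)} = - \frac{1}{2} + \frac{1}{4} \cdot 6 = - \frac{1}{2} + \frac{3}{2} = 1$)
$C = 1$
$t{\left(q,l \right)} = 1$
$t{\left(-8,1 \right)} + 146 \cdot 6 = 1 + 146 \cdot 6 = 1 + 876 = 877$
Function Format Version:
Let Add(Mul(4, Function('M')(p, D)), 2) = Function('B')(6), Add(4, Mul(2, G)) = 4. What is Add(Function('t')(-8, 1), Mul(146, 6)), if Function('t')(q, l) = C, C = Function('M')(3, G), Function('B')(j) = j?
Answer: 877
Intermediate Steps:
G = 0 (G = Add(-2, Mul(Rational(1, 2), 4)) = Add(-2, 2) = 0)
Function('M')(p, D) = 1 (Function('M')(p, D) = Add(Rational(-1, 2), Mul(Rational(1, 4), 6)) = Add(Rational(-1, 2), Rational(3, 2)) = 1)
C = 1
Function('t')(q, l) = 1
Add(Function('t')(-8, 1), Mul(146, 6)) = Add(1, Mul(146, 6)) = Add(1, 876) = 877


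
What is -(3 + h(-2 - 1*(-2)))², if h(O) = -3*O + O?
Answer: -9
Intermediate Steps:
h(O) = -2*O
-(3 + h(-2 - 1*(-2)))² = -(3 - 2*(-2 - 1*(-2)))² = -(3 - 2*(-2 + 2))² = -(3 - 2*0)² = -(3 + 0)² = -1*3² = -1*9 = -9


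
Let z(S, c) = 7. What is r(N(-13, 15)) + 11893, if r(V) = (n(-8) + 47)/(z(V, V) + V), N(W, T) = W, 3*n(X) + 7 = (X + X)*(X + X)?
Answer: 35614/3 ≈ 11871.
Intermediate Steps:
n(X) = -7/3 + 4*X²/3 (n(X) = -7/3 + ((X + X)*(X + X))/3 = -7/3 + ((2*X)*(2*X))/3 = -7/3 + (4*X²)/3 = -7/3 + 4*X²/3)
r(V) = 130/(7 + V) (r(V) = ((-7/3 + (4/3)*(-8)²) + 47)/(7 + V) = ((-7/3 + (4/3)*64) + 47)/(7 + V) = ((-7/3 + 256/3) + 47)/(7 + V) = (83 + 47)/(7 + V) = 130/(7 + V))
r(N(-13, 15)) + 11893 = 130/(7 - 13) + 11893 = 130/(-6) + 11893 = 130*(-⅙) + 11893 = -65/3 + 11893 = 35614/3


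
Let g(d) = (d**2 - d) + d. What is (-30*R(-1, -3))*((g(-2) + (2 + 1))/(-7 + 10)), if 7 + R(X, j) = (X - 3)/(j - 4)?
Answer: 450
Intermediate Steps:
R(X, j) = -7 + (-3 + X)/(-4 + j) (R(X, j) = -7 + (X - 3)/(j - 4) = -7 + (-3 + X)/(-4 + j))
g(d) = d**2
(-30*R(-1, -3))*((g(-2) + (2 + 1))/(-7 + 10)) = (-30*(25 - 1 - 7*(-3))/(-4 - 3))*(((-2)**2 + (2 + 1))/(-7 + 10)) = (-30*(25 - 1 + 21)/(-7))*((4 + 3)/3) = (-(-30)*45/7)*(7*(1/3)) = -30*(-45/7)*(7/3) = (1350/7)*(7/3) = 450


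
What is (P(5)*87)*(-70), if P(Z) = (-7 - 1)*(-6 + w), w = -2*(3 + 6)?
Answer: -1169280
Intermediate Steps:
w = -18 (w = -2*9 = -18)
P(Z) = 192 (P(Z) = (-7 - 1)*(-6 - 18) = -8*(-24) = 192)
(P(5)*87)*(-70) = (192*87)*(-70) = 16704*(-70) = -1169280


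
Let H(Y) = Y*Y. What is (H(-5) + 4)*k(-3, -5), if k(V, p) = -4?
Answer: -116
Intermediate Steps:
H(Y) = Y²
(H(-5) + 4)*k(-3, -5) = ((-5)² + 4)*(-4) = (25 + 4)*(-4) = 29*(-4) = -116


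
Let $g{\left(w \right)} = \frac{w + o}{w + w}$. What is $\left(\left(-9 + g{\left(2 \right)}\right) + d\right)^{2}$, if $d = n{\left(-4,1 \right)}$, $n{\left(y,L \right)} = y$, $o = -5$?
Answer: $\frac{3025}{16} \approx 189.06$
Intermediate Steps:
$g{\left(w \right)} = \frac{-5 + w}{2 w}$ ($g{\left(w \right)} = \frac{w - 5}{w + w} = \frac{-5 + w}{2 w}$)
$d = -4$
$\left(\left(-9 + g{\left(2 \right)}\right) + d\right)^{2} = \left(\left(-9 + \frac{-5 + 2}{2 \cdot 2}\right) - 4\right)^{2} = \left(\left(-9 + \frac{1}{2} \cdot \frac{1}{2} \left(-3\right)\right) - 4\right)^{2} = \left(\left(-9 - \frac{3}{4}\right) - 4\right)^{2} = \left(- \frac{39}{4} - 4\right)^{2} = \left(- \frac{55}{4}\right)^{2} = \frac{3025}{16}$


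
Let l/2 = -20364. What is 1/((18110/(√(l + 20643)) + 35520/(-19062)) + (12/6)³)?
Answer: 20734010622/55299408273871 + 6093006273*I*√20085/110598816547742 ≈ 0.00037494 + 0.0078076*I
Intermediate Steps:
l = -40728 (l = 2*(-20364) = -40728)
1/((18110/(√(l + 20643)) + 35520/(-19062)) + (12/6)³) = 1/((18110/(√(-40728 + 20643)) + 35520/(-19062)) + (12/6)³) = 1/((18110/(√(-20085)) + 35520*(-1/19062)) + (12*(⅙))³) = 1/((18110/((I*√20085)) - 5920/3177) + 2³) = 1/((18110*(-I*√20085/20085) - 5920/3177) + 8) = 1/((-3622*I*√20085/4017 - 5920/3177) + 8) = 1/((-5920/3177 - 3622*I*√20085/4017) + 8) = 1/(19496/3177 - 3622*I*√20085/4017)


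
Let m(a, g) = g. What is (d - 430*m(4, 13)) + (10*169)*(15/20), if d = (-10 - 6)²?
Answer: -8133/2 ≈ -4066.5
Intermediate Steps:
d = 256 (d = (-16)² = 256)
(d - 430*m(4, 13)) + (10*169)*(15/20) = (256 - 430*13) + (10*169)*(15/20) = (256 - 5590) + 1690*(15*(1/20)) = -5334 + 1690*(¾) = -5334 + 2535/2 = -8133/2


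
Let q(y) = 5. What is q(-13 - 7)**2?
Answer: 25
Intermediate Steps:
q(-13 - 7)**2 = 5**2 = 25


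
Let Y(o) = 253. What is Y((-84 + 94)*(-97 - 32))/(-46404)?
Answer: -253/46404 ≈ -0.0054521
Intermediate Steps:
Y((-84 + 94)*(-97 - 32))/(-46404) = 253/(-46404) = 253*(-1/46404) = -253/46404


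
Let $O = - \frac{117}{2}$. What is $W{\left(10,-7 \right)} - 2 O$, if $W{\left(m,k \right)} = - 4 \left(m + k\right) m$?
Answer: $-3$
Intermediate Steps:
$O = - \frac{117}{2}$ ($O = \left(-117\right) \frac{1}{2} = - \frac{117}{2} \approx -58.5$)
$W{\left(m,k \right)} = m \left(- 4 k - 4 m\right)$ ($W{\left(m,k \right)} = - 4 \left(k + m\right) m = \left(- 4 k - 4 m\right) m = m \left(- 4 k - 4 m\right)$)
$W{\left(10,-7 \right)} - 2 O = \left(-4\right) 10 \left(-7 + 10\right) - -117 = \left(-4\right) 10 \cdot 3 + 117 = -120 + 117 = -3$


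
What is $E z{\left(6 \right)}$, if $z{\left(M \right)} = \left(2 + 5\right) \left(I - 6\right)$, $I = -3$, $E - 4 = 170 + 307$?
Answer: $-30303$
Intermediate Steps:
$E = 481$ ($E = 4 + \left(170 + 307\right) = 4 + 477 = 481$)
$z{\left(M \right)} = -63$ ($z{\left(M \right)} = \left(2 + 5\right) \left(-3 - 6\right) = 7 \left(-9\right) = -63$)
$E z{\left(6 \right)} = 481 \left(-63\right) = -30303$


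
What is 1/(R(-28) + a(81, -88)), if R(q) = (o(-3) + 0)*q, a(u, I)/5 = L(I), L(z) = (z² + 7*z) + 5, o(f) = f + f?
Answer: 1/35833 ≈ 2.7907e-5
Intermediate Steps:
o(f) = 2*f
L(z) = 5 + z² + 7*z
a(u, I) = 25 + 5*I² + 35*I (a(u, I) = 5*(5 + I² + 7*I) = 25 + 5*I² + 35*I)
R(q) = -6*q (R(q) = (2*(-3) + 0)*q = (-6 + 0)*q = -6*q)
1/(R(-28) + a(81, -88)) = 1/(-6*(-28) + (25 + 5*(-88)² + 35*(-88))) = 1/(168 + (25 + 5*7744 - 3080)) = 1/(168 + (25 + 38720 - 3080)) = 1/(168 + 35665) = 1/35833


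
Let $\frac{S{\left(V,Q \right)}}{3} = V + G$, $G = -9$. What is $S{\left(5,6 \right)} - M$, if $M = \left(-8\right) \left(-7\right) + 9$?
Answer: $-77$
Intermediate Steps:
$M = 65$ ($M = 56 + 9 = 65$)
$S{\left(V,Q \right)} = -27 + 3 V$ ($S{\left(V,Q \right)} = 3 \left(V - 9\right) = 3 \left(-9 + V\right) = -27 + 3 V$)
$S{\left(5,6 \right)} - M = \left(-27 + 3 \cdot 5\right) - 65 = \left(-27 + 15\right) - 65 = -12 - 65 = -77$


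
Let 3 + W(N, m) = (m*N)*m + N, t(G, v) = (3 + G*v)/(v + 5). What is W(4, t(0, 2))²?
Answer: 7225/2401 ≈ 3.0092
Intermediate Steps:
t(G, v) = (3 + G*v)/(5 + v)
W(N, m) = -3 + N + N*m² (W(N, m) = -3 + ((m*N)*m + N) = -3 + ((N*m)*m + N) = -3 + (N*m² + N) = -3 + (N + N*m²) = -3 + N + N*m²)
W(4, t(0, 2))² = (-3 + 4 + 4*((3 + 0*2)/(5 + 2))²)² = (-3 + 4 + 4*((3 + 0)/7)²)² = (-3 + 4 + 4*((⅐)*3)²)² = (-3 + 4 + 4*(3/7)²)² = (-3 + 4 + 4*(9/49))² = (-3 + 4 + 36/49)² = (85/49)² = 7225/2401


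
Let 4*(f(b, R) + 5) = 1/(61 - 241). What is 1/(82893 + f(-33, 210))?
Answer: 720/59679359 ≈ 1.2064e-5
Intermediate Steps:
f(b, R) = -3601/720 (f(b, R) = -5 + 1/(4*(61 - 241)) = -5 + (¼)/(-180) = -5 + (¼)*(-1/180) = -5 - 1/720 = -3601/720)
1/(82893 + f(-33, 210)) = 1/(82893 - 3601/720) = 1/(59679359/720) = 720/59679359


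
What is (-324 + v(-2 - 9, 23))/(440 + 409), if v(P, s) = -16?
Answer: -340/849 ≈ -0.40047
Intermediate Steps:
(-324 + v(-2 - 9, 23))/(440 + 409) = (-324 - 16)/(440 + 409) = -340/849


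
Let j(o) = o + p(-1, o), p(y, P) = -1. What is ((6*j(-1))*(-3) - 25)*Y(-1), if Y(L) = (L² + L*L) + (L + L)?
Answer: 0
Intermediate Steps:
j(o) = -1 + o (j(o) = o - 1 = -1 + o)
Y(L) = 2*L + 2*L² (Y(L) = (L² + L²) + 2*L = 2*L² + 2*L = 2*L + 2*L²)
((6*j(-1))*(-3) - 25)*Y(-1) = ((6*(-1 - 1))*(-3) - 25)*(2*(-1)*(1 - 1)) = ((6*(-2))*(-3) - 25)*(2*(-1)*0) = (-12*(-3) - 25)*0 = (36 - 25)*0 = 11*0 = 0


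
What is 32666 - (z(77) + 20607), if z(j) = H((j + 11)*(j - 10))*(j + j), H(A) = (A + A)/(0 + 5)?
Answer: -1755673/5 ≈ -3.5113e+5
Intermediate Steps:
H(A) = 2*A/5 (H(A) = (2*A)/5 = (2*A)*(⅕) = 2*A/5)
z(j) = 4*j*(-10 + j)*(11 + j)/5 (z(j) = (2*((j + 11)*(j - 10))/5)*(j + j) = (2*((11 + j)*(-10 + j))/5)*(2*j) = (2*((-10 + j)*(11 + j))/5)*(2*j) = (2*(-10 + j)*(11 + j)/5)*(2*j) = 4*j*(-10 + j)*(11 + j)/5)
32666 - (z(77) + 20607) = 32666 - ((⅘)*77*(-110 + 77 + 77²) + 20607) = 32666 - ((⅘)*77*(-110 + 77 + 5929) + 20607) = 32666 - ((⅘)*77*5896 + 20607) = 32666 - (1815968/5 + 20607) = 32666 - 1*1919003/5 = 32666 - 1919003/5 = -1755673/5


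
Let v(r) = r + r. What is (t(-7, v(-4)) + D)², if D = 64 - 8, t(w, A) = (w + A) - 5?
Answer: 1296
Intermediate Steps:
v(r) = 2*r
t(w, A) = -5 + A + w (t(w, A) = (A + w) - 5 = -5 + A + w)
D = 56
(t(-7, v(-4)) + D)² = ((-5 + 2*(-4) - 7) + 56)² = ((-5 - 8 - 7) + 56)² = (-20 + 56)² = 36² = 1296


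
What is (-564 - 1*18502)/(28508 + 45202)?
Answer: -9533/36855 ≈ -0.25866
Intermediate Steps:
(-564 - 1*18502)/(28508 + 45202) = (-564 - 18502)/73710 = -19066*1/73710 = -9533/36855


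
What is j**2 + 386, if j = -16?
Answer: 642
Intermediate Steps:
j**2 + 386 = (-16)**2 + 386 = 256 + 386 = 642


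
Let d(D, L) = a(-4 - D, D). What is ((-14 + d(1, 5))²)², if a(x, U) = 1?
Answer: 28561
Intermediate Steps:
d(D, L) = 1
((-14 + d(1, 5))²)² = ((-14 + 1)²)² = ((-13)²)² = 169² = 28561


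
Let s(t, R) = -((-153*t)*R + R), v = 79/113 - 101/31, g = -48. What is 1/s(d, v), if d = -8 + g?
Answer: 3503/76812516 ≈ 4.5605e-5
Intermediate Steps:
v = -8964/3503 (v = 79*(1/113) - 101*1/31 = 79/113 - 101/31 = -8964/3503 ≈ -2.5589)
d = -56 (d = -8 - 48 = -56)
s(t, R) = -R + 153*R*t (s(t, R) = -(-153*R*t + R) = -(R - 153*R*t) = -R + 153*R*t)
1/s(d, v) = 1/(-8964*(-1 + 153*(-56))/3503) = 1/(-8964*(-1 - 8568)/3503) = 1/(-8964/3503*(-8569)) = 1/(76812516/3503) = 3503/76812516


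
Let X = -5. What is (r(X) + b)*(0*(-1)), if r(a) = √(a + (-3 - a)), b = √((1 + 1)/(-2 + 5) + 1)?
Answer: 0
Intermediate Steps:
b = √15/3 (b = √(2/3 + 1) = √(2*(⅓) + 1) = √(⅔ + 1) = √(5/3) = √15/3 ≈ 1.2910)
r(a) = I*√3 (r(a) = √(-3) = I*√3)
(r(X) + b)*(0*(-1)) = (I*√3 + √15/3)*(0*(-1)) = (√15/3 + I*√3)*0 = 0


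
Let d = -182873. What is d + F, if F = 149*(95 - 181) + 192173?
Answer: -3514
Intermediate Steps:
F = 179359 (F = 149*(-86) + 192173 = -12814 + 192173 = 179359)
d + F = -182873 + 179359 = -3514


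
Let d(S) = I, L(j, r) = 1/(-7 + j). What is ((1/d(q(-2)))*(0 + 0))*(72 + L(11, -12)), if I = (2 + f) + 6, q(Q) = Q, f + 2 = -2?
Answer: 0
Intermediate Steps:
f = -4 (f = -2 - 2 = -4)
I = 4 (I = (2 - 4) + 6 = -2 + 6 = 4)
d(S) = 4
((1/d(q(-2)))*(0 + 0))*(72 + L(11, -12)) = ((1/4)*(0 + 0))*(72 + 1/(-7 + 11)) = ((1*(¼))*0)*(72 + 1/4) = ((¼)*0)*(72 + ¼) = 0*(289/4) = 0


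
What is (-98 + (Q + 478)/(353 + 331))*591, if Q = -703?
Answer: -4416543/76 ≈ -58112.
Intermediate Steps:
(-98 + (Q + 478)/(353 + 331))*591 = (-98 + (-703 + 478)/(353 + 331))*591 = (-98 - 225/684)*591 = (-98 - 225*1/684)*591 = (-98 - 25/76)*591 = -7473/76*591 = -4416543/76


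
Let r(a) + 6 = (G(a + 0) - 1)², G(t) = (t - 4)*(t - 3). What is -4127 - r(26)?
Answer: -259146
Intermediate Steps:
G(t) = (-4 + t)*(-3 + t)
r(a) = -6 + (11 + a² - 7*a)² (r(a) = -6 + ((12 + (a + 0)² - 7*(a + 0)) - 1)² = -6 + ((12 + a² - 7*a) - 1)² = -6 + (11 + a² - 7*a)²)
-4127 - r(26) = -4127 - (-6 + (11 + 26² - 7*26)²) = -4127 - (-6 + (11 + 676 - 182)²) = -4127 - (-6 + 505²) = -4127 - (-6 + 255025) = -4127 - 1*255019 = -4127 - 255019 = -259146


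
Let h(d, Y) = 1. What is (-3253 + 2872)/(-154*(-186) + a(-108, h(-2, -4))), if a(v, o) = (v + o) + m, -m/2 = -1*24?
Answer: -381/28585 ≈ -0.013329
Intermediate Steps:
m = 48 (m = -(-2)*24 = -2*(-24) = 48)
a(v, o) = 48 + o + v (a(v, o) = (v + o) + 48 = (o + v) + 48 = 48 + o + v)
(-3253 + 2872)/(-154*(-186) + a(-108, h(-2, -4))) = (-3253 + 2872)/(-154*(-186) + (48 + 1 - 108)) = -381/(28644 - 59) = -381/28585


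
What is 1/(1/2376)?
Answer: 2376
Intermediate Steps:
1/(1/2376) = 2376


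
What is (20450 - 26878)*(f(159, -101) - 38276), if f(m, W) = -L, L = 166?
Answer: 247105176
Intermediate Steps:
f(m, W) = -166 (f(m, W) = -1*166 = -166)
(20450 - 26878)*(f(159, -101) - 38276) = (20450 - 26878)*(-166 - 38276) = -6428*(-38442) = 247105176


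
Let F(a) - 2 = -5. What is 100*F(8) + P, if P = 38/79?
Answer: -23662/79 ≈ -299.52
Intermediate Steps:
P = 38/79 (P = 38*(1/79) = 38/79 ≈ 0.48101)
F(a) = -3 (F(a) = 2 - 5 = -3)
100*F(8) + P = 100*(-3) + 38/79 = -300 + 38/79 = -23662/79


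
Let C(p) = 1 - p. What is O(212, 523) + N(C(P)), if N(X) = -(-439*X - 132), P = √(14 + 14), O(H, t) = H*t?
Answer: 111447 - 878*√7 ≈ 1.0912e+5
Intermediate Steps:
P = 2*√7 (P = √28 = 2*√7 ≈ 5.2915)
N(X) = 132 + 439*X (N(X) = -(-132 - 439*X) = 132 + 439*X)
O(212, 523) + N(C(P)) = 212*523 + (132 + 439*(1 - 2*√7)) = 110876 + (132 + 439*(1 - 2*√7)) = 110876 + (132 + (439 - 878*√7)) = 110876 + (571 - 878*√7) = 111447 - 878*√7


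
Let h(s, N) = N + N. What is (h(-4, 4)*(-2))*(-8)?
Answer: 128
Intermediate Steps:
h(s, N) = 2*N
(h(-4, 4)*(-2))*(-8) = ((2*4)*(-2))*(-8) = (8*(-2))*(-8) = -16*(-8) = 128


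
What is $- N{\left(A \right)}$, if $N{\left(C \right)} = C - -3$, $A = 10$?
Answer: $-13$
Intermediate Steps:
$N{\left(C \right)} = 3 + C$ ($N{\left(C \right)} = C + 3 = 3 + C$)
$- N{\left(A \right)} = - (3 + 10) = \left(-1\right) 13 = -13$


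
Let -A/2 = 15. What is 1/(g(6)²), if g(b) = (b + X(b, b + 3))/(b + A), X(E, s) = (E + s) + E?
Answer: 64/81 ≈ 0.79012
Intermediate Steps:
A = -30 (A = -2*15 = -30)
X(E, s) = s + 2*E
g(b) = (3 + 4*b)/(-30 + b) (g(b) = (b + ((b + 3) + 2*b))/(b - 30) = (b + ((3 + b) + 2*b))/(-30 + b) = (b + (3 + 3*b))/(-30 + b) = (3 + 4*b)/(-30 + b))
1/(g(6)²) = 1/(((3 + 4*6)/(-30 + 6))²) = 1/(((3 + 24)/(-24))²) = 1/((-1/24*27)²) = 1/((-9/8)²) = 1/(81/64) = 64/81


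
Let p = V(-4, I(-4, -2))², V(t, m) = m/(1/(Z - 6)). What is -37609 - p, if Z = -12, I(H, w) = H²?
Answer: -120553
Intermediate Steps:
V(t, m) = -18*m (V(t, m) = m/(1/(-12 - 6)) = m/(1/(-18)) = m/(-1/18) = m*(-18) = -18*m)
p = 82944 (p = (-18*(-4)²)² = (-18*16)² = (-288)² = 82944)
-37609 - p = -37609 - 1*82944 = -37609 - 82944 = -120553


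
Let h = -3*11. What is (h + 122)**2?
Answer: 7921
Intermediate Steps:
h = -33
(h + 122)**2 = (-33 + 122)**2 = 89**2 = 7921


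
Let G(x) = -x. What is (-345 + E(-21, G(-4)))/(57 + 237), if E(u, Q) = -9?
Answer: -59/49 ≈ -1.2041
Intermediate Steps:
(-345 + E(-21, G(-4)))/(57 + 237) = (-345 - 9)/(57 + 237) = -354/294 = -354*1/294 = -59/49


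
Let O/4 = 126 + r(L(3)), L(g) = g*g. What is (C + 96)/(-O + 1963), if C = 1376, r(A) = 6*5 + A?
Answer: 1472/1303 ≈ 1.1297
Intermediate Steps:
L(g) = g**2
r(A) = 30 + A
O = 660 (O = 4*(126 + (30 + 3**2)) = 4*(126 + (30 + 9)) = 4*(126 + 39) = 4*165 = 660)
(C + 96)/(-O + 1963) = (1376 + 96)/(-1*660 + 1963) = 1472/(-660 + 1963) = 1472/1303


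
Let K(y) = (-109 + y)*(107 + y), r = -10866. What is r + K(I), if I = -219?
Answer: 25870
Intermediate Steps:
r + K(I) = -10866 + (-11663 + (-219)² - 2*(-219)) = -10866 + (-11663 + 47961 + 438) = -10866 + 36736 = 25870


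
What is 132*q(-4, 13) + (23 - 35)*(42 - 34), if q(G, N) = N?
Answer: 1620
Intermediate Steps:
132*q(-4, 13) + (23 - 35)*(42 - 34) = 132*13 + (23 - 35)*(42 - 34) = 1716 - 12*8 = 1716 - 96 = 1620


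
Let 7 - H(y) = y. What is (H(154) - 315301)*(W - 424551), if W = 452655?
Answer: -8865350592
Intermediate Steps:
H(y) = 7 - y
(H(154) - 315301)*(W - 424551) = ((7 - 1*154) - 315301)*(452655 - 424551) = ((7 - 154) - 315301)*28104 = (-147 - 315301)*28104 = -315448*28104 = -8865350592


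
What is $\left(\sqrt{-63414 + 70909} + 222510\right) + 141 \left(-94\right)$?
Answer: $209256 + \sqrt{7495} \approx 2.0934 \cdot 10^{5}$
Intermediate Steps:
$\left(\sqrt{-63414 + 70909} + 222510\right) + 141 \left(-94\right) = \left(\sqrt{7495} + 222510\right) - 13254 = \left(222510 + \sqrt{7495}\right) - 13254 = 209256 + \sqrt{7495}$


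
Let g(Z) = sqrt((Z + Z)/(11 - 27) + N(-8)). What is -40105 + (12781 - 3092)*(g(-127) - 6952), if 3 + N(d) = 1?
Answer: -67398033 + 9689*sqrt(222)/4 ≈ -6.7362e+7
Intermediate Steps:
N(d) = -2 (N(d) = -3 + 1 = -2)
g(Z) = sqrt(-2 - Z/8) (g(Z) = sqrt((Z + Z)/(11 - 27) - 2) = sqrt((2*Z)/(-16) - 2) = sqrt((2*Z)*(-1/16) - 2) = sqrt(-Z/8 - 2) = sqrt(-2 - Z/8))
-40105 + (12781 - 3092)*(g(-127) - 6952) = -40105 + (12781 - 3092)*(sqrt(-32 - 2*(-127))/4 - 6952) = -40105 + 9689*(sqrt(-32 + 254)/4 - 6952) = -40105 + 9689*(sqrt(222)/4 - 6952) = -40105 + 9689*(-6952 + sqrt(222)/4) = -40105 + (-67357928 + 9689*sqrt(222)/4) = -67398033 + 9689*sqrt(222)/4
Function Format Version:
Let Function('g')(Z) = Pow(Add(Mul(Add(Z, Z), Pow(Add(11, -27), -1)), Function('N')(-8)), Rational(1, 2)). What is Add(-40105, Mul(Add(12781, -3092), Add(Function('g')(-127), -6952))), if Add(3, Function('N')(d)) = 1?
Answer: Add(-67398033, Mul(Rational(9689, 4), Pow(222, Rational(1, 2)))) ≈ -6.7362e+7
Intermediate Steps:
Function('N')(d) = -2 (Function('N')(d) = Add(-3, 1) = -2)
Function('g')(Z) = Pow(Add(-2, Mul(Rational(-1, 8), Z)), Rational(1, 2)) (Function('g')(Z) = Pow(Add(Mul(Add(Z, Z), Pow(Add(11, -27), -1)), -2), Rational(1, 2)) = Pow(Add(Mul(Mul(2, Z), Pow(-16, -1)), -2), Rational(1, 2)) = Pow(Add(Mul(Mul(2, Z), Rational(-1, 16)), -2), Rational(1, 2)) = Pow(Add(Mul(Rational(-1, 8), Z), -2), Rational(1, 2)) = Pow(Add(-2, Mul(Rational(-1, 8), Z)), Rational(1, 2)))
Add(-40105, Mul(Add(12781, -3092), Add(Function('g')(-127), -6952))) = Add(-40105, Mul(Add(12781, -3092), Add(Mul(Rational(1, 4), Pow(Add(-32, Mul(-2, -127)), Rational(1, 2))), -6952))) = Add(-40105, Mul(9689, Add(Mul(Rational(1, 4), Pow(Add(-32, 254), Rational(1, 2))), -6952))) = Add(-40105, Mul(9689, Add(Mul(Rational(1, 4), Pow(222, Rational(1, 2))), -6952))) = Add(-40105, Mul(9689, Add(-6952, Mul(Rational(1, 4), Pow(222, Rational(1, 2)))))) = Add(-40105, Add(-67357928, Mul(Rational(9689, 4), Pow(222, Rational(1, 2))))) = Add(-67398033, Mul(Rational(9689, 4), Pow(222, Rational(1, 2))))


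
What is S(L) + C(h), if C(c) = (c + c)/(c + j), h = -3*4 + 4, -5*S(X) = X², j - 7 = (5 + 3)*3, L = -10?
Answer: -476/23 ≈ -20.696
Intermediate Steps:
j = 31 (j = 7 + (5 + 3)*3 = 7 + 8*3 = 7 + 24 = 31)
S(X) = -X²/5
h = -8 (h = -12 + 4 = -8)
C(c) = 2*c/(31 + c) (C(c) = (c + c)/(c + 31) = (2*c)/(31 + c) = 2*c/(31 + c))
S(L) + C(h) = -⅕*(-10)² + 2*(-8)/(31 - 8) = -⅕*100 + 2*(-8)/23 = -20 + 2*(-8)*(1/23) = -20 - 16/23 = -476/23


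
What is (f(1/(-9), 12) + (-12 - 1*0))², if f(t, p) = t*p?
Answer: 1600/9 ≈ 177.78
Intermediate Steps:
f(t, p) = p*t
(f(1/(-9), 12) + (-12 - 1*0))² = (12*(1/(-9)) + (-12 - 1*0))² = (12*(1*(-⅑)) + (-12 + 0))² = (12*(-⅑) - 12)² = (-4/3 - 12)² = (-40/3)² = 1600/9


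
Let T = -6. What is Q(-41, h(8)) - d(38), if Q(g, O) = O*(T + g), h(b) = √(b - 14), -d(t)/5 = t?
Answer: 190 - 47*I*√6 ≈ 190.0 - 115.13*I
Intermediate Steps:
d(t) = -5*t
h(b) = √(-14 + b)
Q(g, O) = O*(-6 + g)
Q(-41, h(8)) - d(38) = √(-14 + 8)*(-6 - 41) - (-5)*38 = √(-6)*(-47) - 1*(-190) = (I*√6)*(-47) + 190 = -47*I*√6 + 190 = 190 - 47*I*√6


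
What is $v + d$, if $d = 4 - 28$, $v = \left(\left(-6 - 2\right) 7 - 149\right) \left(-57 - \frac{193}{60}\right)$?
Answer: $\frac{147845}{12} \approx 12320.0$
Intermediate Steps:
$v = \frac{148133}{12}$ ($v = \left(\left(-8\right) 7 - 149\right) \left(-57 - \frac{193}{60}\right) = \left(-56 - 149\right) \left(-57 - \frac{193}{60}\right) = \left(-205\right) \left(- \frac{3613}{60}\right) = \frac{148133}{12} \approx 12344.0$)
$d = -24$ ($d = 4 - 28 = -24$)
$v + d = \frac{148133}{12} - 24 = \frac{147845}{12}$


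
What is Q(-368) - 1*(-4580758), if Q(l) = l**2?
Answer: 4716182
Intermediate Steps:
Q(-368) - 1*(-4580758) = (-368)**2 - 1*(-4580758) = 135424 + 4580758 = 4716182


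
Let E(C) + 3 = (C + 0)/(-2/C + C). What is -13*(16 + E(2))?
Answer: -195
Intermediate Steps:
E(C) = -3 + C/(C - 2/C) (E(C) = -3 + (C + 0)/(-2/C + C) = -3 + C/(C - 2/C))
-13*(16 + E(2)) = -13*(16 + 2*(3 - 1*2²)/(-2 + 2²)) = -13*(16 + 2*(3 - 1*4)/(-2 + 4)) = -13*(16 + 2*(3 - 4)/2) = -13*(16 + 2*(½)*(-1)) = -13*(16 - 1) = -13*15 = -195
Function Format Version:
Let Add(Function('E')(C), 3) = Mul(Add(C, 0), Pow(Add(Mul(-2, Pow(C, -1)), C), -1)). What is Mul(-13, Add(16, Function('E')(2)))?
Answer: -195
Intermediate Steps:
Function('E')(C) = Add(-3, Mul(C, Pow(Add(C, Mul(-2, Pow(C, -1))), -1))) (Function('E')(C) = Add(-3, Mul(Add(C, 0), Pow(Add(Mul(-2, Pow(C, -1)), C), -1))) = Add(-3, Mul(C, Pow(Add(C, Mul(-2, Pow(C, -1))), -1))))
Mul(-13, Add(16, Function('E')(2))) = Mul(-13, Add(16, Mul(2, Pow(Add(-2, Pow(2, 2)), -1), Add(3, Mul(-1, Pow(2, 2)))))) = Mul(-13, Add(16, Mul(2, Pow(Add(-2, 4), -1), Add(3, Mul(-1, 4))))) = Mul(-13, Add(16, Mul(2, Pow(2, -1), Add(3, -4)))) = Mul(-13, Add(16, Mul(2, Rational(1, 2), -1))) = Mul(-13, Add(16, -1)) = Mul(-13, 15) = -195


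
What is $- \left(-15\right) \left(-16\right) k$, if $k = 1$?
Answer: $-240$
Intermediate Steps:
$- \left(-15\right) \left(-16\right) k = - \left(-15\right) \left(-16\right) 1 = - 240 \cdot 1 = \left(-1\right) 240 = -240$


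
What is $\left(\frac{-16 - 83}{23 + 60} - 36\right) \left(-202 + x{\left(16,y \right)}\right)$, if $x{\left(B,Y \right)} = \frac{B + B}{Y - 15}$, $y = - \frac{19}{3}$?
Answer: $\frac{1256409}{166} \approx 7568.7$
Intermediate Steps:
$y = - \frac{19}{3}$ ($y = \left(-19\right) \frac{1}{3} = - \frac{19}{3} \approx -6.3333$)
$x{\left(B,Y \right)} = \frac{2 B}{-15 + Y}$
$\left(\frac{-16 - 83}{23 + 60} - 36\right) \left(-202 + x{\left(16,y \right)}\right) = \left(\frac{-16 - 83}{23 + 60} - 36\right) \left(-202 + 2 \cdot 16 \frac{1}{-15 - \frac{19}{3}}\right) = \left(- \frac{99}{83} - 36\right) \left(-202 + 2 \cdot 16 \frac{1}{- \frac{64}{3}}\right) = \left(\left(-99\right) \frac{1}{83} - 36\right) \left(-202 + 2 \cdot 16 \left(- \frac{3}{64}\right)\right) = \left(- \frac{99}{83} - 36\right) \left(-202 - \frac{3}{2}\right) = \left(- \frac{3087}{83}\right) \left(- \frac{407}{2}\right) = \frac{1256409}{166}$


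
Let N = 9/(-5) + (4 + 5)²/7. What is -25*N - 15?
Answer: -1815/7 ≈ -259.29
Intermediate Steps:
N = 342/35 (N = 9*(-⅕) + 9²*(⅐) = -9/5 + 81*(⅐) = -9/5 + 81/7 = 342/35 ≈ 9.7714)
-25*N - 15 = -25*342/35 - 15 = -1710/7 - 15 = -1815/7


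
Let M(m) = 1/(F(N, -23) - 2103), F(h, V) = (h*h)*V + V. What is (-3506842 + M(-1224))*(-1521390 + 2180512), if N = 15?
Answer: -16875799440257046/7301 ≈ -2.3114e+12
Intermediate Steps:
F(h, V) = V + V*h**2 (F(h, V) = h**2*V + V = V*h**2 + V = V + V*h**2)
M(m) = -1/7301 (M(m) = 1/(-23*(1 + 15**2) - 2103) = 1/(-23*(1 + 225) - 2103) = 1/(-23*226 - 2103) = 1/(-5198 - 2103) = 1/(-7301) = -1/7301)
(-3506842 + M(-1224))*(-1521390 + 2180512) = (-3506842 - 1/7301)*(-1521390 + 2180512) = -25603453443/7301*659122 = -16875799440257046/7301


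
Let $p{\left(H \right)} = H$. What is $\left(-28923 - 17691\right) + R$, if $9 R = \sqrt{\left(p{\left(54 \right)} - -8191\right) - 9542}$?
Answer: $-46614 + \frac{i \sqrt{1297}}{9} \approx -46614.0 + 4.0015 i$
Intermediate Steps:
$R = \frac{i \sqrt{1297}}{9}$ ($R = \frac{\sqrt{\left(54 - -8191\right) - 9542}}{9} = \frac{\sqrt{\left(54 + 8191\right) - 9542}}{9} = \frac{\sqrt{8245 - 9542}}{9} = \frac{\sqrt{-1297}}{9} = \frac{i \sqrt{1297}}{9} \approx 4.0015 i$)
$\left(-28923 - 17691\right) + R = \left(-28923 - 17691\right) + \frac{i \sqrt{1297}}{9} = -46614 + \frac{i \sqrt{1297}}{9}$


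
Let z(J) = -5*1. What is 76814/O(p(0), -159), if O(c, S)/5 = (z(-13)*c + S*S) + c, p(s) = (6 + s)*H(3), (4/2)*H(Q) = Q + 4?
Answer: 76814/125985 ≈ 0.60971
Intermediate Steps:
z(J) = -5
H(Q) = 2 + Q/2 (H(Q) = (Q + 4)/2 = (4 + Q)/2 = 2 + Q/2)
p(s) = 21 + 7*s/2 (p(s) = (6 + s)*(2 + (1/2)*3) = (6 + s)*(2 + 3/2) = (6 + s)*(7/2) = 21 + 7*s/2)
O(c, S) = -20*c + 5*S**2 (O(c, S) = 5*((-5*c + S*S) + c) = 5*((-5*c + S**2) + c) = 5*((S**2 - 5*c) + c) = 5*(S**2 - 4*c) = -20*c + 5*S**2)
76814/O(p(0), -159) = 76814/(-20*(21 + (7/2)*0) + 5*(-159)**2) = 76814/(-20*(21 + 0) + 5*25281) = 76814/(-20*21 + 126405) = 76814/(-420 + 126405) = 76814/125985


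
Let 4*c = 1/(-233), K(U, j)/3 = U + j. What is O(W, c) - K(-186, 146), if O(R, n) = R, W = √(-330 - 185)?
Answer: 120 + I*√515 ≈ 120.0 + 22.694*I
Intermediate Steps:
K(U, j) = 3*U + 3*j (K(U, j) = 3*(U + j) = 3*U + 3*j)
c = -1/932 (c = (¼)/(-233) = (¼)*(-1/233) = -1/932 ≈ -0.0010730)
W = I*√515 (W = √(-515) = I*√515 ≈ 22.694*I)
O(W, c) - K(-186, 146) = I*√515 - (3*(-186) + 3*146) = I*√515 - (-558 + 438) = I*√515 - 1*(-120) = I*√515 + 120 = 120 + I*√515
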